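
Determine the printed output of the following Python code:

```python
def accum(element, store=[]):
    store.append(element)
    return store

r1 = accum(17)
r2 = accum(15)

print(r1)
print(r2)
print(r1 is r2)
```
[17, 15]
[17, 15]
True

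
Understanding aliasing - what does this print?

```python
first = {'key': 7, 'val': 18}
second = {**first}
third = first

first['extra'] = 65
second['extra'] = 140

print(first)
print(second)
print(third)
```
{'key': 7, 'val': 18, 'extra': 65}
{'key': 7, 'val': 18, 'extra': 140}
{'key': 7, 'val': 18, 'extra': 65}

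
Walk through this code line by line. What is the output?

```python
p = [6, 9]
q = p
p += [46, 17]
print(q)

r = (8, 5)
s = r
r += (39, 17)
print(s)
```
[6, 9, 46, 17]
(8, 5)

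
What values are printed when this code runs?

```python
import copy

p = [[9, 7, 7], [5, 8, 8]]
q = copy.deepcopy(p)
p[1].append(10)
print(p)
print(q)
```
[[9, 7, 7], [5, 8, 8, 10]]
[[9, 7, 7], [5, 8, 8]]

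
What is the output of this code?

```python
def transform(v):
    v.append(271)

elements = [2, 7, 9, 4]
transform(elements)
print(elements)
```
[2, 7, 9, 4, 271]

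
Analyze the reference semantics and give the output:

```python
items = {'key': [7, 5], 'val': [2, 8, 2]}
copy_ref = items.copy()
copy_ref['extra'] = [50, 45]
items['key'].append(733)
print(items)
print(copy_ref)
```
{'key': [7, 5, 733], 'val': [2, 8, 2]}
{'key': [7, 5, 733], 'val': [2, 8, 2], 'extra': [50, 45]}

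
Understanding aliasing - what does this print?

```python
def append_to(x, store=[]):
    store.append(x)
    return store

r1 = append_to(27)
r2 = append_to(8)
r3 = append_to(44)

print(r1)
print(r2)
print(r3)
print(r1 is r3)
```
[27, 8, 44]
[27, 8, 44]
[27, 8, 44]
True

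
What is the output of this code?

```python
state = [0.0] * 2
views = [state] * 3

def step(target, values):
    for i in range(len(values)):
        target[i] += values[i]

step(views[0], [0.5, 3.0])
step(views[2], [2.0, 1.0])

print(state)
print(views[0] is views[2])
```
[2.5, 4.0]
True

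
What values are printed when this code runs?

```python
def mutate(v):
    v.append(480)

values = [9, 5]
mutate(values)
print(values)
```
[9, 5, 480]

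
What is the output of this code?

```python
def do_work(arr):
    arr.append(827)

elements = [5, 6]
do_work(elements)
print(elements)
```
[5, 6, 827]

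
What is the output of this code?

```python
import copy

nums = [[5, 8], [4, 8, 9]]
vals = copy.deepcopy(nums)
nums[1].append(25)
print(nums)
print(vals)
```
[[5, 8], [4, 8, 9, 25]]
[[5, 8], [4, 8, 9]]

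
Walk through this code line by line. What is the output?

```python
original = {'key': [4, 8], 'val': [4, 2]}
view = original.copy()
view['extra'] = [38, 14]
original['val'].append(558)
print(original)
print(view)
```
{'key': [4, 8], 'val': [4, 2, 558]}
{'key': [4, 8], 'val': [4, 2, 558], 'extra': [38, 14]}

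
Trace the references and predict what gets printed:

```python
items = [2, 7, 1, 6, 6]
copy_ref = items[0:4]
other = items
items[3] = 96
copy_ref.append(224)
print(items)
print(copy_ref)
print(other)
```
[2, 7, 1, 96, 6]
[2, 7, 1, 6, 224]
[2, 7, 1, 96, 6]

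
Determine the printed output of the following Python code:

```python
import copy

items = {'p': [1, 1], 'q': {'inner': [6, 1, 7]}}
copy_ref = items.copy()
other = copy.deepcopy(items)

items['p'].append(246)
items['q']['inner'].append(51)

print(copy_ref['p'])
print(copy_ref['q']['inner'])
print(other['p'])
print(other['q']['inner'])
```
[1, 1, 246]
[6, 1, 7, 51]
[1, 1]
[6, 1, 7]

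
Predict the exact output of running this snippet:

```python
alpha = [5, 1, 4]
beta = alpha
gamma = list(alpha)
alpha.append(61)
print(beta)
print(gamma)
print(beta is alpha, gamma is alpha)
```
[5, 1, 4, 61]
[5, 1, 4]
True False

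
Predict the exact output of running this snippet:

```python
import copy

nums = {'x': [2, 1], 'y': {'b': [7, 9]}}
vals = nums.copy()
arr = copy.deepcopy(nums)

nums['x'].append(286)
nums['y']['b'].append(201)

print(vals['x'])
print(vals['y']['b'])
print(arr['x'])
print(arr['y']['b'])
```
[2, 1, 286]
[7, 9, 201]
[2, 1]
[7, 9]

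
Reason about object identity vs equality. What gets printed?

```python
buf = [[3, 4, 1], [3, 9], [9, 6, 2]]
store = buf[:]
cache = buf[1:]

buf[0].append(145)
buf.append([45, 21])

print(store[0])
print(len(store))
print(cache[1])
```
[3, 4, 1, 145]
3
[9, 6, 2]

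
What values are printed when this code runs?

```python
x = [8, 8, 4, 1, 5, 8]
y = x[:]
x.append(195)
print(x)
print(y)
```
[8, 8, 4, 1, 5, 8, 195]
[8, 8, 4, 1, 5, 8]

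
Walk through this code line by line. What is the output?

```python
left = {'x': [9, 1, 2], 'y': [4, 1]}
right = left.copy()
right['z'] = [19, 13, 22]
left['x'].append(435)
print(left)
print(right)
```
{'x': [9, 1, 2, 435], 'y': [4, 1]}
{'x': [9, 1, 2, 435], 'y': [4, 1], 'z': [19, 13, 22]}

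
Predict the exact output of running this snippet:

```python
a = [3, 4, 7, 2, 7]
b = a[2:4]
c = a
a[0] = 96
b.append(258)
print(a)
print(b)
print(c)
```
[96, 4, 7, 2, 7]
[7, 2, 258]
[96, 4, 7, 2, 7]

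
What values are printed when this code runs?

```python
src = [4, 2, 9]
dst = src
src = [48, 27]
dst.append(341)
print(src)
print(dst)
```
[48, 27]
[4, 2, 9, 341]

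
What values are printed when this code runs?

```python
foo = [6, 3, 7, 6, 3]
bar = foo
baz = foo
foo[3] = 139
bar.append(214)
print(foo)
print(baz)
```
[6, 3, 7, 139, 3, 214]
[6, 3, 7, 139, 3, 214]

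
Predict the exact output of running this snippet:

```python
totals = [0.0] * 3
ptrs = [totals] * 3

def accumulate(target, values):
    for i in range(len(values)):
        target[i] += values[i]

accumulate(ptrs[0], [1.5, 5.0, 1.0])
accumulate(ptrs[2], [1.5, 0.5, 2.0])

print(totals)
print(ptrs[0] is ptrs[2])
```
[3.0, 5.5, 3.0]
True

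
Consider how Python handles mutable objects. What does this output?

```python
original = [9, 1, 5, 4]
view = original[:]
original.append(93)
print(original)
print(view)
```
[9, 1, 5, 4, 93]
[9, 1, 5, 4]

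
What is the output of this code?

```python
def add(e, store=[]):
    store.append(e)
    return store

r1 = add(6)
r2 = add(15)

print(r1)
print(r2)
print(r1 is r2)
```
[6, 15]
[6, 15]
True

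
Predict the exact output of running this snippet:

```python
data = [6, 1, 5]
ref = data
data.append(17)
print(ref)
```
[6, 1, 5, 17]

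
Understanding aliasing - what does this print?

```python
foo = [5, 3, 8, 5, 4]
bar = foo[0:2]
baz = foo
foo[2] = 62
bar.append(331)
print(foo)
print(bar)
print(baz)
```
[5, 3, 62, 5, 4]
[5, 3, 331]
[5, 3, 62, 5, 4]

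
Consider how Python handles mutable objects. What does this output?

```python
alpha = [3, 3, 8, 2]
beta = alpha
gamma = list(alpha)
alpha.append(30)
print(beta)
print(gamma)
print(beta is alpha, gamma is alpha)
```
[3, 3, 8, 2, 30]
[3, 3, 8, 2]
True False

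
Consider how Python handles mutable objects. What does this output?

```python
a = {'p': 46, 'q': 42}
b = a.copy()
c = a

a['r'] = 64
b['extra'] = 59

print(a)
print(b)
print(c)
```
{'p': 46, 'q': 42, 'r': 64}
{'p': 46, 'q': 42, 'extra': 59}
{'p': 46, 'q': 42, 'r': 64}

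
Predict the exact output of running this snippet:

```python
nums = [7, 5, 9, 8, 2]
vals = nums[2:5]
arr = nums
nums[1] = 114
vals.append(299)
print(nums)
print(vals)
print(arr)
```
[7, 114, 9, 8, 2]
[9, 8, 2, 299]
[7, 114, 9, 8, 2]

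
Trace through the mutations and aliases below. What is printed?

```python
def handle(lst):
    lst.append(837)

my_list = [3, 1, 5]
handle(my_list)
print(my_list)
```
[3, 1, 5, 837]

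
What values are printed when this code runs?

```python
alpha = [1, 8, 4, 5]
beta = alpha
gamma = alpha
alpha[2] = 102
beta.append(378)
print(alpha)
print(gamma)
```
[1, 8, 102, 5, 378]
[1, 8, 102, 5, 378]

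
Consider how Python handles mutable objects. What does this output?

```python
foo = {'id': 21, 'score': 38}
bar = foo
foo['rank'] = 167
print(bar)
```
{'id': 21, 'score': 38, 'rank': 167}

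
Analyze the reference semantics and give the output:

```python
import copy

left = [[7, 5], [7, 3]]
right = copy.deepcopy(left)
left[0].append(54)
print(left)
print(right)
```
[[7, 5, 54], [7, 3]]
[[7, 5], [7, 3]]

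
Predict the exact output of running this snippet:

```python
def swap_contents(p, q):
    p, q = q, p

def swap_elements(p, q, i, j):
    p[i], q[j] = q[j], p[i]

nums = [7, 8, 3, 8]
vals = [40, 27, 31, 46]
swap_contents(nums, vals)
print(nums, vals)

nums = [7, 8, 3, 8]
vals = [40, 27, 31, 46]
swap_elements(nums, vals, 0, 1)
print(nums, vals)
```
[7, 8, 3, 8] [40, 27, 31, 46]
[27, 8, 3, 8] [40, 7, 31, 46]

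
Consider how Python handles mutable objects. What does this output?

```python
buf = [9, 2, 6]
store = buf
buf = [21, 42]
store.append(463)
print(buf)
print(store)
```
[21, 42]
[9, 2, 6, 463]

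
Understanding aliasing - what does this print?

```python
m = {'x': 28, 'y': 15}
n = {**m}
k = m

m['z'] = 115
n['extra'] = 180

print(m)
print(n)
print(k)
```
{'x': 28, 'y': 15, 'z': 115}
{'x': 28, 'y': 15, 'extra': 180}
{'x': 28, 'y': 15, 'z': 115}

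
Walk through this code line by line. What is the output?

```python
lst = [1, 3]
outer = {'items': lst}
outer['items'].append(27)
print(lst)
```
[1, 3, 27]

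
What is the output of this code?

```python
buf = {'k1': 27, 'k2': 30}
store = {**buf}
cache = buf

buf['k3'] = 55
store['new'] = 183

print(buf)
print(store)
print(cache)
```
{'k1': 27, 'k2': 30, 'k3': 55}
{'k1': 27, 'k2': 30, 'new': 183}
{'k1': 27, 'k2': 30, 'k3': 55}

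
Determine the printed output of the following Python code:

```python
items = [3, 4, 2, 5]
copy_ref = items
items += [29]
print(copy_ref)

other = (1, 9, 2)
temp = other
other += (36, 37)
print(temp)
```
[3, 4, 2, 5, 29]
(1, 9, 2)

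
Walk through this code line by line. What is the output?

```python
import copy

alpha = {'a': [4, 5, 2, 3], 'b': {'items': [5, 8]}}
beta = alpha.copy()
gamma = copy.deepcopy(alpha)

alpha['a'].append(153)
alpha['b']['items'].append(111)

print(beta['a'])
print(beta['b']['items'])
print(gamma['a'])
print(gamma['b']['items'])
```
[4, 5, 2, 3, 153]
[5, 8, 111]
[4, 5, 2, 3]
[5, 8]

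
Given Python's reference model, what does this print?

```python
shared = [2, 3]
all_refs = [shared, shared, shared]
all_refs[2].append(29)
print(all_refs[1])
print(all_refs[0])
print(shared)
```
[2, 3, 29]
[2, 3, 29]
[2, 3, 29]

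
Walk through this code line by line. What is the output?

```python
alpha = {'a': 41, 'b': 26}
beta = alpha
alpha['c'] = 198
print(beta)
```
{'a': 41, 'b': 26, 'c': 198}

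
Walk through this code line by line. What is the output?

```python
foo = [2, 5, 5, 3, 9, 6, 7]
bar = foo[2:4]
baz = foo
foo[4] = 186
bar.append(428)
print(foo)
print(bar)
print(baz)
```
[2, 5, 5, 3, 186, 6, 7]
[5, 3, 428]
[2, 5, 5, 3, 186, 6, 7]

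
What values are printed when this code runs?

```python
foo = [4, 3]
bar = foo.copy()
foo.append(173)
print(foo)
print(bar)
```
[4, 3, 173]
[4, 3]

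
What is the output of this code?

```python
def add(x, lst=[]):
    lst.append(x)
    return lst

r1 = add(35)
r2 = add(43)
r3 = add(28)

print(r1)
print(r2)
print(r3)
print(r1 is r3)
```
[35, 43, 28]
[35, 43, 28]
[35, 43, 28]
True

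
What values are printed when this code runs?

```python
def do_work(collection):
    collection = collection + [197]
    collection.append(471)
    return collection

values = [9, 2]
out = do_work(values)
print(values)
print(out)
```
[9, 2]
[9, 2, 197, 471]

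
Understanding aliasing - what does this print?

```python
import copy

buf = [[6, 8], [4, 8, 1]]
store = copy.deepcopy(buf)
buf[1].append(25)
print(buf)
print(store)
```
[[6, 8], [4, 8, 1, 25]]
[[6, 8], [4, 8, 1]]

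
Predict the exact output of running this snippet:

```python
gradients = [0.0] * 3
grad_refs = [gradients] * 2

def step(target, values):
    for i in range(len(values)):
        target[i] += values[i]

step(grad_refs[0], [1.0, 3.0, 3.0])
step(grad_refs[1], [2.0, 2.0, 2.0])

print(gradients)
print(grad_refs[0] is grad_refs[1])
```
[3.0, 5.0, 5.0]
True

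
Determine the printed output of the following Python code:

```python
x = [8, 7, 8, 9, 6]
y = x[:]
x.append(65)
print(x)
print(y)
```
[8, 7, 8, 9, 6, 65]
[8, 7, 8, 9, 6]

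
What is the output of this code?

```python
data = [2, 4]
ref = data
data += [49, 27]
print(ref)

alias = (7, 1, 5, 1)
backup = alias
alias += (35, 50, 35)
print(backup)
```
[2, 4, 49, 27]
(7, 1, 5, 1)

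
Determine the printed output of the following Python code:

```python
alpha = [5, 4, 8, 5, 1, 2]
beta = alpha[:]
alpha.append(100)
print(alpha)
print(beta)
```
[5, 4, 8, 5, 1, 2, 100]
[5, 4, 8, 5, 1, 2]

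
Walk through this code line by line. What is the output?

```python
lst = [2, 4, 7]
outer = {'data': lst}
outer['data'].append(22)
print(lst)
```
[2, 4, 7, 22]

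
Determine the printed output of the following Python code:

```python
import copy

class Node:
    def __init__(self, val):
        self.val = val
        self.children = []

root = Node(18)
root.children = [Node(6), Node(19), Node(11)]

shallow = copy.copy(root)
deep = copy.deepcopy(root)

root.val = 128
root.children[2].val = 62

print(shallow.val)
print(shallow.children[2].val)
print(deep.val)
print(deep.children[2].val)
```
18
62
18
11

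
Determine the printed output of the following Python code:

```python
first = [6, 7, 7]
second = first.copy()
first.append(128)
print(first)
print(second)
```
[6, 7, 7, 128]
[6, 7, 7]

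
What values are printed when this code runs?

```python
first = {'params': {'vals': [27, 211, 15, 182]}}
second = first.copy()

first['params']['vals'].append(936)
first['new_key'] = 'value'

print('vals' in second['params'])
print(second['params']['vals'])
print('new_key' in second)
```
True
[27, 211, 15, 182, 936]
False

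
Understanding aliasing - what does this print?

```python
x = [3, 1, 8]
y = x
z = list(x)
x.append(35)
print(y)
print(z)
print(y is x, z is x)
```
[3, 1, 8, 35]
[3, 1, 8]
True False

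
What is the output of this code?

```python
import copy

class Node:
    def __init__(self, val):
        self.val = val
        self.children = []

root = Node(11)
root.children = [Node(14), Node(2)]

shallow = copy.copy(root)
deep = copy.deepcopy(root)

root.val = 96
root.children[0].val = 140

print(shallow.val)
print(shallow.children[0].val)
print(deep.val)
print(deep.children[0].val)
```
11
140
11
14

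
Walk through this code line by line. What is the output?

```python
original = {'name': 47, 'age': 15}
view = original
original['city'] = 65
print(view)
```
{'name': 47, 'age': 15, 'city': 65}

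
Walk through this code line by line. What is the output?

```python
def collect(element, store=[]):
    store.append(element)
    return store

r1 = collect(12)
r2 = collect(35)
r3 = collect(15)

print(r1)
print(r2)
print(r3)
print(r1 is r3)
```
[12, 35, 15]
[12, 35, 15]
[12, 35, 15]
True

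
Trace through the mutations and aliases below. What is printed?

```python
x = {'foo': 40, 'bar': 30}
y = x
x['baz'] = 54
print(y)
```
{'foo': 40, 'bar': 30, 'baz': 54}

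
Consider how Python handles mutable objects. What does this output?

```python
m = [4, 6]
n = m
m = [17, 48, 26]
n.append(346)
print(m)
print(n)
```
[17, 48, 26]
[4, 6, 346]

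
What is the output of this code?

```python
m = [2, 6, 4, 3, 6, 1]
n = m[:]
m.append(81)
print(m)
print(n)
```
[2, 6, 4, 3, 6, 1, 81]
[2, 6, 4, 3, 6, 1]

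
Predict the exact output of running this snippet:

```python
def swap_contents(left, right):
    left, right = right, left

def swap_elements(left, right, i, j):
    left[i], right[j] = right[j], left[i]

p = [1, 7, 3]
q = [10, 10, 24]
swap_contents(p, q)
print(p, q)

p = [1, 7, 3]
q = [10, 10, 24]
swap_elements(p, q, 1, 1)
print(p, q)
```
[1, 7, 3] [10, 10, 24]
[1, 10, 3] [10, 7, 24]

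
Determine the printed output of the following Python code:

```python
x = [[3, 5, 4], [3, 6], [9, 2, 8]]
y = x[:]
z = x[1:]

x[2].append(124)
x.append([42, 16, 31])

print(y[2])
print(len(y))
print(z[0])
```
[9, 2, 8, 124]
3
[3, 6]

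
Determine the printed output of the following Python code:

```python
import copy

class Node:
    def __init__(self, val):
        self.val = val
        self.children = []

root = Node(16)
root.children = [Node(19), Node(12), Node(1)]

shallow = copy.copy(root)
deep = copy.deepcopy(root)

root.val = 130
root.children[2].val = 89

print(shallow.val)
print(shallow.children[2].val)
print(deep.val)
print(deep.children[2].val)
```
16
89
16
1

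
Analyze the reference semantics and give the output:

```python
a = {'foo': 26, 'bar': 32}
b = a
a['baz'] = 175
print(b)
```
{'foo': 26, 'bar': 32, 'baz': 175}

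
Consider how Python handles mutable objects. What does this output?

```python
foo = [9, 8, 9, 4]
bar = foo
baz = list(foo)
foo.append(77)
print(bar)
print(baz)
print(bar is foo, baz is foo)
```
[9, 8, 9, 4, 77]
[9, 8, 9, 4]
True False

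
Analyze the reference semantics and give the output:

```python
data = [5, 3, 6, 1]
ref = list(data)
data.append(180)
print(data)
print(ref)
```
[5, 3, 6, 1, 180]
[5, 3, 6, 1]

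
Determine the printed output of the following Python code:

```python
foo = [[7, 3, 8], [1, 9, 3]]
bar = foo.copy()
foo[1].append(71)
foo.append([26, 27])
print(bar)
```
[[7, 3, 8], [1, 9, 3, 71]]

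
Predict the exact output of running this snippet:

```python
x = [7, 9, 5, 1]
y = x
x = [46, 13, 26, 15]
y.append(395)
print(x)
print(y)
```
[46, 13, 26, 15]
[7, 9, 5, 1, 395]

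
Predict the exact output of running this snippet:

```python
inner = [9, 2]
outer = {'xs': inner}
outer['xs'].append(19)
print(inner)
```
[9, 2, 19]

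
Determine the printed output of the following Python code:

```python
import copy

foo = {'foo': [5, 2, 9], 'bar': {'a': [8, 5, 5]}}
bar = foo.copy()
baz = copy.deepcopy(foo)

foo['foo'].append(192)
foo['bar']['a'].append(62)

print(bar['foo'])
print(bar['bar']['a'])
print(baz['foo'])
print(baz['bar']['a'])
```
[5, 2, 9, 192]
[8, 5, 5, 62]
[5, 2, 9]
[8, 5, 5]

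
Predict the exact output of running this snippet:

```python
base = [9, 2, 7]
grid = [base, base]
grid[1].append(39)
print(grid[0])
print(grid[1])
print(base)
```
[9, 2, 7, 39]
[9, 2, 7, 39]
[9, 2, 7, 39]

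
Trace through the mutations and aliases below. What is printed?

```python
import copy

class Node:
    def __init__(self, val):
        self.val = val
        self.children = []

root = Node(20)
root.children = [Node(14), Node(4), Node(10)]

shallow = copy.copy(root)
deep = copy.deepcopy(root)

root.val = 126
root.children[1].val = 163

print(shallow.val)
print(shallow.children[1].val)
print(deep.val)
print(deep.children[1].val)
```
20
163
20
4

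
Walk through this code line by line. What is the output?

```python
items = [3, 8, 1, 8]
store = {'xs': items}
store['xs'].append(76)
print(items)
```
[3, 8, 1, 8, 76]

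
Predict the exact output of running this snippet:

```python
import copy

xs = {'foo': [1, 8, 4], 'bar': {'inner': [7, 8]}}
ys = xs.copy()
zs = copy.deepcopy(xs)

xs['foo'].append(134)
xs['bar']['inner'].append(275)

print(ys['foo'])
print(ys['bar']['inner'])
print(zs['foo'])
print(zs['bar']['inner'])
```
[1, 8, 4, 134]
[7, 8, 275]
[1, 8, 4]
[7, 8]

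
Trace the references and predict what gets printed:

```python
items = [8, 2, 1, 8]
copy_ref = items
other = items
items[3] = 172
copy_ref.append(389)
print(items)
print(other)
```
[8, 2, 1, 172, 389]
[8, 2, 1, 172, 389]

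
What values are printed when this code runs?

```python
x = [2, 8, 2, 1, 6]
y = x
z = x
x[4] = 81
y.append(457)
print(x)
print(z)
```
[2, 8, 2, 1, 81, 457]
[2, 8, 2, 1, 81, 457]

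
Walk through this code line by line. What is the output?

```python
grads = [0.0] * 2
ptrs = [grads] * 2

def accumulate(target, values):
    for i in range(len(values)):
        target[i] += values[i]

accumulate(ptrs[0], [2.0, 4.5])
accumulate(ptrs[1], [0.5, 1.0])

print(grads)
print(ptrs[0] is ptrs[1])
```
[2.5, 5.5]
True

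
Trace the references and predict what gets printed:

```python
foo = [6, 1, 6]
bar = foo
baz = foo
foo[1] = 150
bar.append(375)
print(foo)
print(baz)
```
[6, 150, 6, 375]
[6, 150, 6, 375]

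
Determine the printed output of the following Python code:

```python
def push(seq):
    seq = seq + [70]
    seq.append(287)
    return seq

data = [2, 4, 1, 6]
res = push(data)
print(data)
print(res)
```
[2, 4, 1, 6]
[2, 4, 1, 6, 70, 287]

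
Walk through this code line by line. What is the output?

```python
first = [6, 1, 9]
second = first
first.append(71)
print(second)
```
[6, 1, 9, 71]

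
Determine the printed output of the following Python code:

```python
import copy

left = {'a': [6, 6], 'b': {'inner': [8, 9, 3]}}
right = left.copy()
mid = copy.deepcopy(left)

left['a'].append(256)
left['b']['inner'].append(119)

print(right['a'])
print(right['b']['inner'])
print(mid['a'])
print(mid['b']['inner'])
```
[6, 6, 256]
[8, 9, 3, 119]
[6, 6]
[8, 9, 3]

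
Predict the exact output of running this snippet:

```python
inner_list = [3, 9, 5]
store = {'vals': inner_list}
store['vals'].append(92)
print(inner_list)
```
[3, 9, 5, 92]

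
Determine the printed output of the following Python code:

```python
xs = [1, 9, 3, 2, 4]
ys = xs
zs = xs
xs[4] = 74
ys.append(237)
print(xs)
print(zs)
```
[1, 9, 3, 2, 74, 237]
[1, 9, 3, 2, 74, 237]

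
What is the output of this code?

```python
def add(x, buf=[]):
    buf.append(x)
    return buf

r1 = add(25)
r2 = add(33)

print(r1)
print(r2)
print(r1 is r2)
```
[25, 33]
[25, 33]
True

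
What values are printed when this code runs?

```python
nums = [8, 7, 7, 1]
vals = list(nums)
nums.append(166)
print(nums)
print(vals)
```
[8, 7, 7, 1, 166]
[8, 7, 7, 1]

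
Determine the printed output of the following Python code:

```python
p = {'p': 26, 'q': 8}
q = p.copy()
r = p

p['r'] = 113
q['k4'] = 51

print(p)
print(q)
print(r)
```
{'p': 26, 'q': 8, 'r': 113}
{'p': 26, 'q': 8, 'k4': 51}
{'p': 26, 'q': 8, 'r': 113}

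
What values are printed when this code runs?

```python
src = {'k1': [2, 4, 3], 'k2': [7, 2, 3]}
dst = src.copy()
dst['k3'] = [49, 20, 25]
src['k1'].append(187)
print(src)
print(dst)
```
{'k1': [2, 4, 3, 187], 'k2': [7, 2, 3]}
{'k1': [2, 4, 3, 187], 'k2': [7, 2, 3], 'k3': [49, 20, 25]}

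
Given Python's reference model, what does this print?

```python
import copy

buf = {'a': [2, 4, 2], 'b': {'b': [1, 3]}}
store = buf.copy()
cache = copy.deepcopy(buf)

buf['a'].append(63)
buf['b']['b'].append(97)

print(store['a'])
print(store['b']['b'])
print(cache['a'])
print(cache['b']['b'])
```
[2, 4, 2, 63]
[1, 3, 97]
[2, 4, 2]
[1, 3]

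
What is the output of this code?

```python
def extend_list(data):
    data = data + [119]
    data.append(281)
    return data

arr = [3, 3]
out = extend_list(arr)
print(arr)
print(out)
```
[3, 3]
[3, 3, 119, 281]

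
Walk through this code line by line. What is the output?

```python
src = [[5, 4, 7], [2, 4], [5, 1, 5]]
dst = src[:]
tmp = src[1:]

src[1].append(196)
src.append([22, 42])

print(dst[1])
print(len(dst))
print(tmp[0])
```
[2, 4, 196]
3
[2, 4, 196]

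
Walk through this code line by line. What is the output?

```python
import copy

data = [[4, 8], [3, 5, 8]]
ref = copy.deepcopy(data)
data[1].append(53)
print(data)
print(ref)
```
[[4, 8], [3, 5, 8, 53]]
[[4, 8], [3, 5, 8]]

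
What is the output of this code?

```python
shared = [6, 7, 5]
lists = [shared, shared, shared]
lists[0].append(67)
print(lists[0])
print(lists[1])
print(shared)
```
[6, 7, 5, 67]
[6, 7, 5, 67]
[6, 7, 5, 67]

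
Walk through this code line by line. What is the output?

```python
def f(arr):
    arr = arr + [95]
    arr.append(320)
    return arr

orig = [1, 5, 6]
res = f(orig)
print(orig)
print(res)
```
[1, 5, 6]
[1, 5, 6, 95, 320]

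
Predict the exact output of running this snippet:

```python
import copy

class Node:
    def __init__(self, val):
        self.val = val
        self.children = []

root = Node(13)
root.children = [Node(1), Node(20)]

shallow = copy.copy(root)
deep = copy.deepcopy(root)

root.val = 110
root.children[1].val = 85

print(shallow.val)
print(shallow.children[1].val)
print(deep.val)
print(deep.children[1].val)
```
13
85
13
20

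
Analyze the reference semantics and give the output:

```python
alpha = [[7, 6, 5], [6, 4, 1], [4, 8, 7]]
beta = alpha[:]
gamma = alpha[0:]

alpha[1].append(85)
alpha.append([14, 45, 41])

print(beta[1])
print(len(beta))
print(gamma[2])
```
[6, 4, 1, 85]
3
[4, 8, 7]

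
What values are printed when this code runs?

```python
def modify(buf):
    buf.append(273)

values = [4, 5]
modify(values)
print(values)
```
[4, 5, 273]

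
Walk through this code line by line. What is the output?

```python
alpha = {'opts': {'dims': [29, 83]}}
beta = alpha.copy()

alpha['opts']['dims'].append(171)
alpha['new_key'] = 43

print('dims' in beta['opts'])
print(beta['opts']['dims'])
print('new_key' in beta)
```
True
[29, 83, 171]
False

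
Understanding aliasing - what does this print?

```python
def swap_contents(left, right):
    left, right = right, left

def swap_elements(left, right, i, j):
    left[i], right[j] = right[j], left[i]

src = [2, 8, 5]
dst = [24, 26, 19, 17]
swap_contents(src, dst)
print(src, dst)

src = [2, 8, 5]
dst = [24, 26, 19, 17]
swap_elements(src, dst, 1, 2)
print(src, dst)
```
[2, 8, 5] [24, 26, 19, 17]
[2, 19, 5] [24, 26, 8, 17]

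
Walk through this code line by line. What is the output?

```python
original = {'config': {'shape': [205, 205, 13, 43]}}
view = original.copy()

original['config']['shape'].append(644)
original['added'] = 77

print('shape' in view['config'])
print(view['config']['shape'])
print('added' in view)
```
True
[205, 205, 13, 43, 644]
False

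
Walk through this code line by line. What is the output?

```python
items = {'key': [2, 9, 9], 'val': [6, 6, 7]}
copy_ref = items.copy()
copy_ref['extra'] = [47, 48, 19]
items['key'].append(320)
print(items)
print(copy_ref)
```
{'key': [2, 9, 9, 320], 'val': [6, 6, 7]}
{'key': [2, 9, 9, 320], 'val': [6, 6, 7], 'extra': [47, 48, 19]}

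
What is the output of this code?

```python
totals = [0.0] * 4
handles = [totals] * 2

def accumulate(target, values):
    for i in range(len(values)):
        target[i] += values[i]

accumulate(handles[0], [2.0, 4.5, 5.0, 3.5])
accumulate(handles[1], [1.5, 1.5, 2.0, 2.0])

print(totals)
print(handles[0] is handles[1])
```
[3.5, 6.0, 7.0, 5.5]
True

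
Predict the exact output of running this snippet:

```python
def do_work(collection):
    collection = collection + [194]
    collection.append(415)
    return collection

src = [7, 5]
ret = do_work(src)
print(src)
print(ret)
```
[7, 5]
[7, 5, 194, 415]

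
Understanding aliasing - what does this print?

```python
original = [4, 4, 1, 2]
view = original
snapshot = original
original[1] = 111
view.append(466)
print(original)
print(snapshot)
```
[4, 111, 1, 2, 466]
[4, 111, 1, 2, 466]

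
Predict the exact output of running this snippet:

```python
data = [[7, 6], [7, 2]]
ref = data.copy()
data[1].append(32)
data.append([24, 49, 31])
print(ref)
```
[[7, 6], [7, 2, 32]]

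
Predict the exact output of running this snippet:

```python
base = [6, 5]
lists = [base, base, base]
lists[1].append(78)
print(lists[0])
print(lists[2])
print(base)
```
[6, 5, 78]
[6, 5, 78]
[6, 5, 78]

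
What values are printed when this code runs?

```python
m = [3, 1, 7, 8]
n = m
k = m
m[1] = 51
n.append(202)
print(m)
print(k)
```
[3, 51, 7, 8, 202]
[3, 51, 7, 8, 202]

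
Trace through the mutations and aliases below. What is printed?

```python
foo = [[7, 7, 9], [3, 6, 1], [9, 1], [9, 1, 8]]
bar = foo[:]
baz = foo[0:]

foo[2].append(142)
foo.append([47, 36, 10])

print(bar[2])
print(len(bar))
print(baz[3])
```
[9, 1, 142]
4
[9, 1, 8]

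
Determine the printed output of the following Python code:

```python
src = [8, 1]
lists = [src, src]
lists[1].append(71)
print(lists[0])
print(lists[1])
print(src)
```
[8, 1, 71]
[8, 1, 71]
[8, 1, 71]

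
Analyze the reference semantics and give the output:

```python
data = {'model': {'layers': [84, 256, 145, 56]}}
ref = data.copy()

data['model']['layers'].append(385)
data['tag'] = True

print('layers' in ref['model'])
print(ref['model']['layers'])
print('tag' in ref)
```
True
[84, 256, 145, 56, 385]
False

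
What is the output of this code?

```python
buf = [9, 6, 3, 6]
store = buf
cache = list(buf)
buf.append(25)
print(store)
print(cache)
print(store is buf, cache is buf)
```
[9, 6, 3, 6, 25]
[9, 6, 3, 6]
True False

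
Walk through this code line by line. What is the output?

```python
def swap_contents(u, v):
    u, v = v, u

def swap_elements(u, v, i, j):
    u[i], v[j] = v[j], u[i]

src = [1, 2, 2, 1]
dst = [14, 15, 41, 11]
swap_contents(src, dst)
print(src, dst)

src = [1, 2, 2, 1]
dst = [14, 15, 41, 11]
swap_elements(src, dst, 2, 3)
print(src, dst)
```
[1, 2, 2, 1] [14, 15, 41, 11]
[1, 2, 11, 1] [14, 15, 41, 2]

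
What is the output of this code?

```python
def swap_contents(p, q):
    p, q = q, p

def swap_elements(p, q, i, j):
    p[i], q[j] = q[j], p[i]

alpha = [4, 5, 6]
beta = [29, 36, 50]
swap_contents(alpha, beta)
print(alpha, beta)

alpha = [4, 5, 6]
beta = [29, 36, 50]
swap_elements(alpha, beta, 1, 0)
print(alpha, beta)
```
[4, 5, 6] [29, 36, 50]
[4, 29, 6] [5, 36, 50]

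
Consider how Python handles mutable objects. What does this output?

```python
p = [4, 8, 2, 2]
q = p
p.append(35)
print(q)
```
[4, 8, 2, 2, 35]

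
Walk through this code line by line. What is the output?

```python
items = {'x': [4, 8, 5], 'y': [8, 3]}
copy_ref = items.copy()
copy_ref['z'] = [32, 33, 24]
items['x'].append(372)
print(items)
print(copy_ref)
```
{'x': [4, 8, 5, 372], 'y': [8, 3]}
{'x': [4, 8, 5, 372], 'y': [8, 3], 'z': [32, 33, 24]}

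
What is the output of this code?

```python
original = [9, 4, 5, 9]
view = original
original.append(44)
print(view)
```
[9, 4, 5, 9, 44]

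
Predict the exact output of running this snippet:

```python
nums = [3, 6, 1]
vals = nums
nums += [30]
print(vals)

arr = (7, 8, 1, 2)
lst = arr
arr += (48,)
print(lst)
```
[3, 6, 1, 30]
(7, 8, 1, 2)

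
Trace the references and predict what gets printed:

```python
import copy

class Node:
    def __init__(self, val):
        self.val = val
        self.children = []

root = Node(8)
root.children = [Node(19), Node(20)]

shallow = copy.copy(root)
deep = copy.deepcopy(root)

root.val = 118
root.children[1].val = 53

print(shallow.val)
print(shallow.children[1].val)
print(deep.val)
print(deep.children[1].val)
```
8
53
8
20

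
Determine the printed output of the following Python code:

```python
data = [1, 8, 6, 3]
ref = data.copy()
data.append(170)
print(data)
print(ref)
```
[1, 8, 6, 3, 170]
[1, 8, 6, 3]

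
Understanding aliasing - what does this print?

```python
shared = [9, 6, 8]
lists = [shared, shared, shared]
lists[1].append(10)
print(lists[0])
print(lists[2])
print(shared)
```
[9, 6, 8, 10]
[9, 6, 8, 10]
[9, 6, 8, 10]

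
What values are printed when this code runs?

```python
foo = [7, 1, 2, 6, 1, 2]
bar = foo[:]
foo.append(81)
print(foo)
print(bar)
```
[7, 1, 2, 6, 1, 2, 81]
[7, 1, 2, 6, 1, 2]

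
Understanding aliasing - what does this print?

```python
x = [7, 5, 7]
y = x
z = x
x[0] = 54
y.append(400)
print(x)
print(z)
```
[54, 5, 7, 400]
[54, 5, 7, 400]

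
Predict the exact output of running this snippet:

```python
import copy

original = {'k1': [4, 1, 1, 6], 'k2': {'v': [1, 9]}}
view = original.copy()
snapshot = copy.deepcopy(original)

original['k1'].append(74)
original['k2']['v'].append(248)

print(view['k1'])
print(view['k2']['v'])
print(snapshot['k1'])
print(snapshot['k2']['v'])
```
[4, 1, 1, 6, 74]
[1, 9, 248]
[4, 1, 1, 6]
[1, 9]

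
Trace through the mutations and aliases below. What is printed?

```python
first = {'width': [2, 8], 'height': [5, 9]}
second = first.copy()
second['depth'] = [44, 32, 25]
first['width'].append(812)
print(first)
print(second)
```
{'width': [2, 8, 812], 'height': [5, 9]}
{'width': [2, 8, 812], 'height': [5, 9], 'depth': [44, 32, 25]}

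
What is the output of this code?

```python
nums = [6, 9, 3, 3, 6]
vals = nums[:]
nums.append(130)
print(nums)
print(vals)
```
[6, 9, 3, 3, 6, 130]
[6, 9, 3, 3, 6]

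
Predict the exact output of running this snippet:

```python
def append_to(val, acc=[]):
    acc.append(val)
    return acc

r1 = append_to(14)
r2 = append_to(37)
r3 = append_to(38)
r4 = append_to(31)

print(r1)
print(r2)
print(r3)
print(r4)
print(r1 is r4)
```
[14, 37, 38, 31]
[14, 37, 38, 31]
[14, 37, 38, 31]
[14, 37, 38, 31]
True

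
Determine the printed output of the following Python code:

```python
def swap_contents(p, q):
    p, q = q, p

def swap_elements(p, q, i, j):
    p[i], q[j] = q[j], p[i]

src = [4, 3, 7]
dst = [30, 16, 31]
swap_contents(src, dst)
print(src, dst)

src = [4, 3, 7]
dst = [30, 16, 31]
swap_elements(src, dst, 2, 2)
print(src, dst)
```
[4, 3, 7] [30, 16, 31]
[4, 3, 31] [30, 16, 7]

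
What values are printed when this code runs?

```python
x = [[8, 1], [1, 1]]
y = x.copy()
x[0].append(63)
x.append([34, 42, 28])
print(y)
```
[[8, 1, 63], [1, 1]]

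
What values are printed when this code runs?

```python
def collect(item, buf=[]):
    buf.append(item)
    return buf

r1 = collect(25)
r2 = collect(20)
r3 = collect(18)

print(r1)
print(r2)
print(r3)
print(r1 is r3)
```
[25, 20, 18]
[25, 20, 18]
[25, 20, 18]
True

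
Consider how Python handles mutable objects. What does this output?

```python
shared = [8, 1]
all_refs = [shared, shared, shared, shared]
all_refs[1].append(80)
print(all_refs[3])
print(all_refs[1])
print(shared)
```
[8, 1, 80]
[8, 1, 80]
[8, 1, 80]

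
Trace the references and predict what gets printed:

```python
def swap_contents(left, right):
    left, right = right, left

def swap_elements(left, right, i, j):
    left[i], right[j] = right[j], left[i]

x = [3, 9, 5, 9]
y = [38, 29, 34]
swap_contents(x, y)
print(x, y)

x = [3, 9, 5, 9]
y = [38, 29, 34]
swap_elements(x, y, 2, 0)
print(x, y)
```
[3, 9, 5, 9] [38, 29, 34]
[3, 9, 38, 9] [5, 29, 34]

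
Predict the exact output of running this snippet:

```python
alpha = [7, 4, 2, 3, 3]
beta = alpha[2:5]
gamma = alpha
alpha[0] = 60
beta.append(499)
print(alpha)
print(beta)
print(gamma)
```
[60, 4, 2, 3, 3]
[2, 3, 3, 499]
[60, 4, 2, 3, 3]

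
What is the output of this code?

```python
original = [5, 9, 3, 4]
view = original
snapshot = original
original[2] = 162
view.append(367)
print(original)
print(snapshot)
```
[5, 9, 162, 4, 367]
[5, 9, 162, 4, 367]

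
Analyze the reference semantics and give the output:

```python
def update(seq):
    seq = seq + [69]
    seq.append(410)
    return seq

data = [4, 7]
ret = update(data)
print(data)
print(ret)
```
[4, 7]
[4, 7, 69, 410]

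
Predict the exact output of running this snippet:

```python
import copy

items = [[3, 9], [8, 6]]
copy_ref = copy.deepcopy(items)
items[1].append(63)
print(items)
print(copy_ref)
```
[[3, 9], [8, 6, 63]]
[[3, 9], [8, 6]]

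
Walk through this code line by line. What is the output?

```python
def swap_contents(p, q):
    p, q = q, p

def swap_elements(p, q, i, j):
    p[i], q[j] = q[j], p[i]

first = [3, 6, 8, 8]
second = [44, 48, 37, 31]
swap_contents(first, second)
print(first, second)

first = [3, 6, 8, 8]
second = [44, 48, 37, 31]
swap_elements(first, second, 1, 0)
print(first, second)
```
[3, 6, 8, 8] [44, 48, 37, 31]
[3, 44, 8, 8] [6, 48, 37, 31]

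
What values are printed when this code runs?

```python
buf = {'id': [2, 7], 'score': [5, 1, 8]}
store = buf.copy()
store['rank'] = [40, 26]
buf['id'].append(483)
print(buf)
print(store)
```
{'id': [2, 7, 483], 'score': [5, 1, 8]}
{'id': [2, 7, 483], 'score': [5, 1, 8], 'rank': [40, 26]}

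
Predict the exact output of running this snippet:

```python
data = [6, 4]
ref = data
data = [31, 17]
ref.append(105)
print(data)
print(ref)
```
[31, 17]
[6, 4, 105]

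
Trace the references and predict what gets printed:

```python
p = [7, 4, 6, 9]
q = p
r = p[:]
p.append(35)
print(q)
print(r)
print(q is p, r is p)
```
[7, 4, 6, 9, 35]
[7, 4, 6, 9]
True False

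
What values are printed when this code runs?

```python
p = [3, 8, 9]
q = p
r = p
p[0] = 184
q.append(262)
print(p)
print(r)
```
[184, 8, 9, 262]
[184, 8, 9, 262]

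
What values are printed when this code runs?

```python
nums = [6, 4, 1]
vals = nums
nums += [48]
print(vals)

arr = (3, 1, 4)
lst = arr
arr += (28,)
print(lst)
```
[6, 4, 1, 48]
(3, 1, 4)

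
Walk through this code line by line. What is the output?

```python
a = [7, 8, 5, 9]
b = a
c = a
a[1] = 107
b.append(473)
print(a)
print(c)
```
[7, 107, 5, 9, 473]
[7, 107, 5, 9, 473]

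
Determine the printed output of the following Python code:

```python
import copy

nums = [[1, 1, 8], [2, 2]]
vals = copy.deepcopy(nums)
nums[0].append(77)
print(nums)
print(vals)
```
[[1, 1, 8, 77], [2, 2]]
[[1, 1, 8], [2, 2]]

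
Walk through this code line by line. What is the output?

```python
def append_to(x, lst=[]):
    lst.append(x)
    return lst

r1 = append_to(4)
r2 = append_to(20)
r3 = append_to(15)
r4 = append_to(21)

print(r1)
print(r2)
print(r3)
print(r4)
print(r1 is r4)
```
[4, 20, 15, 21]
[4, 20, 15, 21]
[4, 20, 15, 21]
[4, 20, 15, 21]
True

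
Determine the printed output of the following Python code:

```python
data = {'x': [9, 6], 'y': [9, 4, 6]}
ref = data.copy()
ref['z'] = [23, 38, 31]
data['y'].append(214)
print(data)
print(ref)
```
{'x': [9, 6], 'y': [9, 4, 6, 214]}
{'x': [9, 6], 'y': [9, 4, 6, 214], 'z': [23, 38, 31]}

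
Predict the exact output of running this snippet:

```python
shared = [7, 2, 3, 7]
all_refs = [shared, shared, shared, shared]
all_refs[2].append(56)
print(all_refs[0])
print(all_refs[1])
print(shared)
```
[7, 2, 3, 7, 56]
[7, 2, 3, 7, 56]
[7, 2, 3, 7, 56]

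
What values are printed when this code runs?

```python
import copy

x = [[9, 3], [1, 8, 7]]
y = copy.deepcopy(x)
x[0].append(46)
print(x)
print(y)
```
[[9, 3, 46], [1, 8, 7]]
[[9, 3], [1, 8, 7]]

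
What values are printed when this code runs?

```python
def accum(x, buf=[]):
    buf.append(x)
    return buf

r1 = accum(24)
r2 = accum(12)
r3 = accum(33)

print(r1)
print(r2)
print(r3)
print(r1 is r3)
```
[24, 12, 33]
[24, 12, 33]
[24, 12, 33]
True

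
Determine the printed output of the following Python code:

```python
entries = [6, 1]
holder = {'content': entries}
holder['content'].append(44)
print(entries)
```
[6, 1, 44]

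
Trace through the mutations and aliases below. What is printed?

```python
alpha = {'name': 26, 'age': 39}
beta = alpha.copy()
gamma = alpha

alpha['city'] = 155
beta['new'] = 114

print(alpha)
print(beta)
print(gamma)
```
{'name': 26, 'age': 39, 'city': 155}
{'name': 26, 'age': 39, 'new': 114}
{'name': 26, 'age': 39, 'city': 155}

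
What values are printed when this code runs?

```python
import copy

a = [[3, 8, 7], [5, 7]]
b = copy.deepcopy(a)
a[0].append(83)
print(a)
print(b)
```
[[3, 8, 7, 83], [5, 7]]
[[3, 8, 7], [5, 7]]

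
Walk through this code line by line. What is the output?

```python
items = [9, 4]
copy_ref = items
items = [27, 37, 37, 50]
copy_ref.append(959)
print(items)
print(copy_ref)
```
[27, 37, 37, 50]
[9, 4, 959]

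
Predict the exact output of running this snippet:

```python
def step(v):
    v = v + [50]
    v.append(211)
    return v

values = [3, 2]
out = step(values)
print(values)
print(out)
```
[3, 2]
[3, 2, 50, 211]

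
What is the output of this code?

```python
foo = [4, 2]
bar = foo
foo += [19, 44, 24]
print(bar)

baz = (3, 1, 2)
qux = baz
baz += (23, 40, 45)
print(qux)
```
[4, 2, 19, 44, 24]
(3, 1, 2)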